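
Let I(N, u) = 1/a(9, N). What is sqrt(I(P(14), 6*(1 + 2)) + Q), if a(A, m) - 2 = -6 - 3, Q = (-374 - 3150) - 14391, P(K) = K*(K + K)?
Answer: 3*I*sqrt(97538)/7 ≈ 133.85*I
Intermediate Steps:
P(K) = 2*K**2 (P(K) = K*(2*K) = 2*K**2)
Q = -17915 (Q = -3524 - 14391 = -17915)
a(A, m) = -7 (a(A, m) = 2 + (-6 - 3) = 2 - 9 = -7)
I(N, u) = -1/7 (I(N, u) = 1/(-7) = -1/7)
sqrt(I(P(14), 6*(1 + 2)) + Q) = sqrt(-1/7 - 17915) = sqrt(-125406/7) = 3*I*sqrt(97538)/7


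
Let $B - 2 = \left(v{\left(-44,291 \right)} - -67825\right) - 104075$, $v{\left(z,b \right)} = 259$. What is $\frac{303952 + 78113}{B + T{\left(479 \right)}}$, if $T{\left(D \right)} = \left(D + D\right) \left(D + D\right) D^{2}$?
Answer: $\frac{25471}{14038176929} \approx 1.8144 \cdot 10^{-6}$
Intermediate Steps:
$T{\left(D \right)} = 4 D^{4}$ ($T{\left(D \right)} = 2 D 2 D D^{2} = 4 D^{2} D^{2} = 4 D^{4}$)
$B = -35989$ ($B = 2 + \left(\left(259 - -67825\right) - 104075\right) = 2 + \left(\left(259 + 67825\right) - 104075\right) = 2 + \left(68084 - 104075\right) = 2 - 35991 = -35989$)
$\frac{303952 + 78113}{B + T{\left(479 \right)}} = \frac{303952 + 78113}{-35989 + 4 \cdot 479^{4}} = \frac{382065}{-35989 + 4 \cdot 52643172481} = \frac{382065}{-35989 + 210572689924} = \frac{382065}{210572653935} = 382065 \cdot \frac{1}{210572653935} = \frac{25471}{14038176929}$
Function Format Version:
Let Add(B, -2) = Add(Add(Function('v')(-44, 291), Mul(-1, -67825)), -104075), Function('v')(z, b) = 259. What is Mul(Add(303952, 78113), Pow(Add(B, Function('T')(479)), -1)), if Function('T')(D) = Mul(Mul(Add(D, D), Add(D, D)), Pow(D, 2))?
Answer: Rational(25471, 14038176929) ≈ 1.8144e-6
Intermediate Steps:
Function('T')(D) = Mul(4, Pow(D, 4)) (Function('T')(D) = Mul(Mul(Mul(2, D), Mul(2, D)), Pow(D, 2)) = Mul(Mul(4, Pow(D, 2)), Pow(D, 2)) = Mul(4, Pow(D, 4)))
B = -35989 (B = Add(2, Add(Add(259, Mul(-1, -67825)), -104075)) = Add(2, Add(Add(259, 67825), -104075)) = Add(2, Add(68084, -104075)) = Add(2, -35991) = -35989)
Mul(Add(303952, 78113), Pow(Add(B, Function('T')(479)), -1)) = Mul(Add(303952, 78113), Pow(Add(-35989, Mul(4, Pow(479, 4))), -1)) = Mul(382065, Pow(Add(-35989, Mul(4, 52643172481)), -1)) = Mul(382065, Pow(Add(-35989, 210572689924), -1)) = Mul(382065, Pow(210572653935, -1)) = Mul(382065, Rational(1, 210572653935)) = Rational(25471, 14038176929)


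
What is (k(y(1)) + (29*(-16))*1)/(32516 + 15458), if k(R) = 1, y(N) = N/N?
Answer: -463/47974 ≈ -0.0096511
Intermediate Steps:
y(N) = 1
(k(y(1)) + (29*(-16))*1)/(32516 + 15458) = (1 + (29*(-16))*1)/(32516 + 15458) = (1 - 464*1)/47974 = (1 - 464)*(1/47974) = -463*1/47974 = -463/47974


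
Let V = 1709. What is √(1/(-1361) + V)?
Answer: 2*√791403807/1361 ≈ 41.340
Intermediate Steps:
√(1/(-1361) + V) = √(1/(-1361) + 1709) = √(-1/1361 + 1709) = √(2325948/1361) = 2*√791403807/1361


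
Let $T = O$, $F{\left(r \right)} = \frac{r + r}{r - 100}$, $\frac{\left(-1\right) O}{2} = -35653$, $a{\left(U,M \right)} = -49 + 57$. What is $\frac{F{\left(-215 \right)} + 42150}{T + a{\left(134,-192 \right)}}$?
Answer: $\frac{1327768}{2246391} \approx 0.59107$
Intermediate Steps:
$a{\left(U,M \right)} = 8$
$O = 71306$ ($O = \left(-2\right) \left(-35653\right) = 71306$)
$F{\left(r \right)} = \frac{2 r}{-100 + r}$
$T = 71306$
$\frac{F{\left(-215 \right)} + 42150}{T + a{\left(134,-192 \right)}} = \frac{2 \left(-215\right) \frac{1}{-100 - 215} + 42150}{71306 + 8} = \frac{2 \left(-215\right) \frac{1}{-315} + 42150}{71314} = \left(2 \left(-215\right) \left(- \frac{1}{315}\right) + 42150\right) \frac{1}{71314} = \left(\frac{86}{63} + 42150\right) \frac{1}{71314} = \frac{2655536}{63} \cdot \frac{1}{71314} = \frac{1327768}{2246391}$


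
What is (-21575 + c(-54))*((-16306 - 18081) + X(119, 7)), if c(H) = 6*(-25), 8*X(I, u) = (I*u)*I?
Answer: 3822926525/8 ≈ 4.7787e+8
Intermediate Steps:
X(I, u) = u*I**2/8 (X(I, u) = ((I*u)*I)/8 = (u*I**2)/8 = u*I**2/8)
c(H) = -150
(-21575 + c(-54))*((-16306 - 18081) + X(119, 7)) = (-21575 - 150)*((-16306 - 18081) + (1/8)*7*119**2) = -21725*(-34387 + (1/8)*7*14161) = -21725*(-34387 + 99127/8) = -21725*(-175969/8) = 3822926525/8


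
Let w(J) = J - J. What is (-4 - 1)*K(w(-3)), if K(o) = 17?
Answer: -85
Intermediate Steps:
w(J) = 0
(-4 - 1)*K(w(-3)) = (-4 - 1)*17 = -5*17 = -85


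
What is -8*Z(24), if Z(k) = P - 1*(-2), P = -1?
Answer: -8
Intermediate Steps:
Z(k) = 1 (Z(k) = -1 - 1*(-2) = -1 + 2 = 1)
-8*Z(24) = -8*1 = -8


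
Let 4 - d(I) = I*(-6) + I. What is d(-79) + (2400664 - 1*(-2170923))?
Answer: 4571196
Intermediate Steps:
d(I) = 4 + 5*I (d(I) = 4 - (I*(-6) + I) = 4 - (-6*I + I) = 4 - (-5)*I = 4 + 5*I)
d(-79) + (2400664 - 1*(-2170923)) = (4 + 5*(-79)) + (2400664 - 1*(-2170923)) = (4 - 395) + (2400664 + 2170923) = -391 + 4571587 = 4571196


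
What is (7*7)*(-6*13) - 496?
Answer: -4318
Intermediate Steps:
(7*7)*(-6*13) - 496 = 49*(-78) - 496 = -3822 - 496 = -4318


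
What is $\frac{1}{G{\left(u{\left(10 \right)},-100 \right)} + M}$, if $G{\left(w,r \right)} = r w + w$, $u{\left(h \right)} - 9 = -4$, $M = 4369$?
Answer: $\frac{1}{3874} \approx 0.00025813$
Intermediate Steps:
$u{\left(h \right)} = 5$ ($u{\left(h \right)} = 9 - 4 = 5$)
$G{\left(w,r \right)} = w + r w$
$\frac{1}{G{\left(u{\left(10 \right)},-100 \right)} + M} = \frac{1}{5 \left(1 - 100\right) + 4369} = \frac{1}{5 \left(-99\right) + 4369} = \frac{1}{-495 + 4369} = \frac{1}{3874}$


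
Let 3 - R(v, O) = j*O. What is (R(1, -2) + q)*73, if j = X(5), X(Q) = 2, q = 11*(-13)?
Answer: -9928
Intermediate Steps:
q = -143
j = 2
R(v, O) = 3 - 2*O
(R(1, -2) + q)*73 = ((3 - 2*(-2)) - 143)*73 = ((3 + 4) - 143)*73 = (7 - 143)*73 = -136*73 = -9928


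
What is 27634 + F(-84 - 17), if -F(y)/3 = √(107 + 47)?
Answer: 27634 - 3*√154 ≈ 27597.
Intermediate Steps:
F(y) = -3*√154 (F(y) = -3*√(107 + 47) = -3*√154)
27634 + F(-84 - 17) = 27634 - 3*√154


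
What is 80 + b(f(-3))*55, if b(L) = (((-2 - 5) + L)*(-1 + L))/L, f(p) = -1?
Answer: -800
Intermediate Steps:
b(L) = (-1 + L)*(-7 + L)/L (b(L) = ((-7 + L)*(-1 + L))/L = ((-1 + L)*(-7 + L))/L = (-1 + L)*(-7 + L)/L)
80 + b(f(-3))*55 = 80 + (-8 - 1 + 7/(-1))*55 = 80 + (-8 - 1 + 7*(-1))*55 = 80 + (-8 - 1 - 7)*55 = 80 - 16*55 = 80 - 880 = -800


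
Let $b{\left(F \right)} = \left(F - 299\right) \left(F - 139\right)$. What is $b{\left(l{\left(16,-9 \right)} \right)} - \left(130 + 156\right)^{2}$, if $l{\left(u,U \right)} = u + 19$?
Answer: $-54340$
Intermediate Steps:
$l{\left(u,U \right)} = 19 + u$
$b{\left(F \right)} = \left(-299 + F\right) \left(-139 + F\right)$
$b{\left(l{\left(16,-9 \right)} \right)} - \left(130 + 156\right)^{2} = \left(41561 + \left(19 + 16\right)^{2} - 438 \left(19 + 16\right)\right) - \left(130 + 156\right)^{2} = \left(41561 + 35^{2} - 15330\right) - 286^{2} = \left(41561 + 1225 - 15330\right) - 81796 = 27456 - 81796 = -54340$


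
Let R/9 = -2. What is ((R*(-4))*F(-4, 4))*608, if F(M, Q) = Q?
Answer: 175104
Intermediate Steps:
R = -18 (R = 9*(-2) = -18)
((R*(-4))*F(-4, 4))*608 = (-18*(-4)*4)*608 = (72*4)*608 = 288*608 = 175104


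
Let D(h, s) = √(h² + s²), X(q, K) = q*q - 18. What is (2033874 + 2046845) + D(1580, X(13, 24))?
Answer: 4080719 + √2519201 ≈ 4.0823e+6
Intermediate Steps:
X(q, K) = -18 + q² (X(q, K) = q² - 18 = -18 + q²)
(2033874 + 2046845) + D(1580, X(13, 24)) = (2033874 + 2046845) + √(1580² + (-18 + 13²)²) = 4080719 + √(2496400 + (-18 + 169)²) = 4080719 + √(2496400 + 151²) = 4080719 + √(2496400 + 22801) = 4080719 + √2519201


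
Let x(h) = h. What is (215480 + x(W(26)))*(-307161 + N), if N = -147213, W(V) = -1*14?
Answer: -97902148284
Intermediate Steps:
W(V) = -14
(215480 + x(W(26)))*(-307161 + N) = (215480 - 14)*(-307161 - 147213) = 215466*(-454374) = -97902148284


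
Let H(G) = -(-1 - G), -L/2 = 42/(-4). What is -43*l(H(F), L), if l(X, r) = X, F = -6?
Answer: 215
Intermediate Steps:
L = 21 (L = -84/(-4) = -84*(-1)/4 = -2*(-21/2) = 21)
H(G) = 1 + G
-43*l(H(F), L) = -43*(1 - 6) = -43*(-5) = 215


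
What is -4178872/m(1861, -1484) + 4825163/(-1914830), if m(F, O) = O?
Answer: 1998667232467/710401930 ≈ 2813.4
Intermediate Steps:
-4178872/m(1861, -1484) + 4825163/(-1914830) = -4178872/(-1484) + 4825163/(-1914830) = -4178872*(-1/1484) + 4825163*(-1/1914830) = 1044718/371 - 4825163/1914830 = 1998667232467/710401930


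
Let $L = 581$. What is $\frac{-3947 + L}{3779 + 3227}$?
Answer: $- \frac{1683}{3503} \approx -0.48045$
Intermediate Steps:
$\frac{-3947 + L}{3779 + 3227} = \frac{-3947 + 581}{3779 + 3227} = - \frac{3366}{7006} = \left(-3366\right) \frac{1}{7006} = - \frac{1683}{3503}$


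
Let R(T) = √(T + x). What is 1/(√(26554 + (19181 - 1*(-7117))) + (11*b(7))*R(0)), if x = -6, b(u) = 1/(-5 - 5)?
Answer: 10/(20*√13213 - 11*I*√6) ≈ 0.0043492 + 5.0974e-5*I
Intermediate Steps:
b(u) = -⅒ (b(u) = 1/(-10) = -⅒)
R(T) = √(-6 + T) (R(T) = √(T - 6) = √(-6 + T))
1/(√(26554 + (19181 - 1*(-7117))) + (11*b(7))*R(0)) = 1/(√(26554 + (19181 - 1*(-7117))) + (11*(-⅒))*√(-6 + 0)) = 1/(√(26554 + (19181 + 7117)) - 11*I*√6/10) = 1/(√(26554 + 26298) - 11*I*√6/10) = 1/(√52852 - 11*I*√6/10) = 1/(2*√13213 - 11*I*√6/10)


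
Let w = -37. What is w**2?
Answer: 1369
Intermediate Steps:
w**2 = (-37)**2 = 1369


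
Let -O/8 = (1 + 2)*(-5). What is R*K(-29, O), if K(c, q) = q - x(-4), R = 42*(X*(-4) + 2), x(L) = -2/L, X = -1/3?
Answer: 16730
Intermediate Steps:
X = -⅓ (X = -1*⅓ = -⅓ ≈ -0.33333)
O = 120 (O = -8*(1 + 2)*(-5) = -24*(-5) = -8*(-15) = 120)
R = 140 (R = 42*(-⅓*(-4) + 2) = 42*(4/3 + 2) = 42*(10/3) = 140)
K(c, q) = -½ + q (K(c, q) = q - (-2)/(-4) = q - (-2)*(-1)/4 = q - 1*½ = q - ½ = -½ + q)
R*K(-29, O) = 140*(-½ + 120) = 140*(239/2) = 16730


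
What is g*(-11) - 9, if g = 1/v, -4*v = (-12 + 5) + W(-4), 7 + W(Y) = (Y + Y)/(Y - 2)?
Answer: -237/19 ≈ -12.474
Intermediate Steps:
W(Y) = -7 + 2*Y/(-2 + Y) (W(Y) = -7 + (Y + Y)/(Y - 2) = -7 + (2*Y)/(-2 + Y) = -7 + 2*Y/(-2 + Y))
v = 19/6 (v = -((-12 + 5) + (14 - 5*(-4))/(-2 - 4))/4 = -(-7 + (14 + 20)/(-6))/4 = -(-7 - ⅙*34)/4 = -(-7 - 17/3)/4 = -¼*(-38/3) = 19/6 ≈ 3.1667)
g = 6/19 (g = 1/(19/6) = 6/19 ≈ 0.31579)
g*(-11) - 9 = (6/19)*(-11) - 9 = -66/19 - 9 = -237/19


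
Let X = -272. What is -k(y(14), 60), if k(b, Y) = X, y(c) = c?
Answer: 272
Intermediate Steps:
k(b, Y) = -272
-k(y(14), 60) = -1*(-272) = 272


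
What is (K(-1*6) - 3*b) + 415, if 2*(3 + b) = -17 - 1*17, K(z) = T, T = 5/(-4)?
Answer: 1895/4 ≈ 473.75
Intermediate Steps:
T = -5/4 (T = 5*(-¼) = -5/4 ≈ -1.2500)
K(z) = -5/4
b = -20 (b = -3 + (-17 - 1*17)/2 = -3 + (-17 - 17)/2 = -3 + (½)*(-34) = -3 - 17 = -20)
(K(-1*6) - 3*b) + 415 = (-5/4 - 3*(-20)) + 415 = (-5/4 + 60) + 415 = 235/4 + 415 = 1895/4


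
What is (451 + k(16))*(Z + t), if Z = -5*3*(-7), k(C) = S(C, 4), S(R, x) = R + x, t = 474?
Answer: 272709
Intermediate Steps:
k(C) = 4 + C (k(C) = C + 4 = 4 + C)
Z = 105 (Z = -15*(-7) = 105)
(451 + k(16))*(Z + t) = (451 + (4 + 16))*(105 + 474) = (451 + 20)*579 = 471*579 = 272709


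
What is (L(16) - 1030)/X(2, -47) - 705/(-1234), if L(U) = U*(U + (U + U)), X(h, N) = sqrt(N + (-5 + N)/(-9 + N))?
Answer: 705/1234 + 262*I*sqrt(9030)/645 ≈ 0.57131 + 38.6*I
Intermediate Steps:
X(h, N) = sqrt(N + (-5 + N)/(-9 + N))
L(U) = 3*U**2 (L(U) = U*(U + 2*U) = U*(3*U) = 3*U**2)
(L(16) - 1030)/X(2, -47) - 705/(-1234) = (3*16**2 - 1030)/(sqrt((-5 - 47 - 47*(-9 - 47))/(-9 - 47))) - 705/(-1234) = (3*256 - 1030)/(sqrt((-5 - 47 - 47*(-56))/(-56))) - 705*(-1/1234) = (768 - 1030)/(sqrt(-(-5 - 47 + 2632)/56)) + 705/1234 = -262*(-I*sqrt(9030)/645) + 705/1234 = -(-262)*I*sqrt(9030)/645 + 705/1234 = 262*I*sqrt(9030)/645 + 705/1234 = 705/1234 + 262*I*sqrt(9030)/645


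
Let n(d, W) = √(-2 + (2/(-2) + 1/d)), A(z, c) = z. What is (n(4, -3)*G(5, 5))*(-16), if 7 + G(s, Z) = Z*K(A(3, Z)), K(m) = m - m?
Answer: 56*I*√11 ≈ 185.73*I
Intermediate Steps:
K(m) = 0
n(d, W) = √(-3 + 1/d) (n(d, W) = √(-2 + (2*(-½) + 1/d)) = √(-2 + (-1 + 1/d)) = √(-3 + 1/d))
G(s, Z) = -7 (G(s, Z) = -7 + Z*0 = -7 + 0 = -7)
(n(4, -3)*G(5, 5))*(-16) = (√(-3 + 1/4)*(-7))*(-16) = (√(-3 + ¼)*(-7))*(-16) = (√(-11/4)*(-7))*(-16) = ((I*√11/2)*(-7))*(-16) = -7*I*√11/2*(-16) = 56*I*√11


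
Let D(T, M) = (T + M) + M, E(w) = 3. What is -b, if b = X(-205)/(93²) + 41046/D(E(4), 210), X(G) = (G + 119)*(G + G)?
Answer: -41102426/406503 ≈ -101.11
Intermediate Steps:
X(G) = 2*G*(119 + G) (X(G) = (119 + G)*(2*G) = 2*G*(119 + G))
D(T, M) = T + 2*M (D(T, M) = (M + T) + M = T + 2*M)
b = 41102426/406503 (b = (2*(-205)*(119 - 205))/(93²) + 41046/(3 + 2*210) = (2*(-205)*(-86))/8649 + 41046/(3 + 420) = 35260*(1/8649) + 41046/423 = 35260/8649 + 41046*(1/423) = 35260/8649 + 13682/141 = 41102426/406503 ≈ 101.11)
-b = -1*41102426/406503 = -41102426/406503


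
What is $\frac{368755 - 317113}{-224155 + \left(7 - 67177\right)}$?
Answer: $- \frac{51642}{291325} \approx -0.17727$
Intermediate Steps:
$\frac{368755 - 317113}{-224155 + \left(7 - 67177\right)} = \frac{51642}{-224155 + \left(7 - 67177\right)} = \frac{51642}{-224155 - 67170} = \frac{51642}{-291325} = 51642 \left(- \frac{1}{291325}\right) = - \frac{51642}{291325}$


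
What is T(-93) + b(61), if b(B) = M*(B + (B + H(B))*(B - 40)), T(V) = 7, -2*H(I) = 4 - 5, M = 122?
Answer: 165012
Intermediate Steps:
H(I) = ½ (H(I) = -(4 - 5)/2 = -½*(-1) = ½)
b(B) = 122*B + 122*(½ + B)*(-40 + B) (b(B) = 122*(B + (B + ½)*(B - 40)) = 122*(B + (½ + B)*(-40 + B)) = 122*B + 122*(½ + B)*(-40 + B))
T(-93) + b(61) = 7 + (-2440 - 4697*61 + 122*61²) = 7 + (-2440 - 286517 + 122*3721) = 7 + (-2440 - 286517 + 453962) = 7 + 165005 = 165012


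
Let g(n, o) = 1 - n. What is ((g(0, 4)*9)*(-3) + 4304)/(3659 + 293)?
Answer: 329/304 ≈ 1.0822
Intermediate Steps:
((g(0, 4)*9)*(-3) + 4304)/(3659 + 293) = (((1 - 1*0)*9)*(-3) + 4304)/(3659 + 293) = (((1 + 0)*9)*(-3) + 4304)/3952 = ((1*9)*(-3) + 4304)*(1/3952) = (9*(-3) + 4304)*(1/3952) = (-27 + 4304)*(1/3952) = 4277*(1/3952) = 329/304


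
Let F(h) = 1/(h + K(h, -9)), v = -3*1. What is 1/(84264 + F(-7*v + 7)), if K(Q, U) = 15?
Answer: 43/3623353 ≈ 1.1867e-5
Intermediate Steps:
v = -3
F(h) = 1/(15 + h) (F(h) = 1/(h + 15) = 1/(15 + h))
1/(84264 + F(-7*v + 7)) = 1/(84264 + 1/(15 + (-7*(-3) + 7))) = 1/(84264 + 1/(15 + (21 + 7))) = 1/(84264 + 1/(15 + 28)) = 1/(84264 + 1/43) = 1/(3623353/43) = 43/3623353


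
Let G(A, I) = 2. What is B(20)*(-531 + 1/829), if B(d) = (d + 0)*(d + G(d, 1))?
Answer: -193687120/829 ≈ -2.3364e+5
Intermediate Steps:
B(d) = d*(2 + d) (B(d) = (d + 0)*(d + 2) = d*(2 + d))
B(20)*(-531 + 1/829) = (20*(2 + 20))*(-531 + 1/829) = (20*22)*(-531 + 1/829) = 440*(-440198/829) = -193687120/829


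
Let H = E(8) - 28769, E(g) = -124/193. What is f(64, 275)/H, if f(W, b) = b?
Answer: -53075/5552541 ≈ -0.0095587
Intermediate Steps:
E(g) = -124/193 (E(g) = -124*1/193 = -124/193)
H = -5552541/193 (H = -124/193 - 28769 = -5552541/193 ≈ -28770.)
f(64, 275)/H = 275/(-5552541/193) = 275*(-193/5552541) = -53075/5552541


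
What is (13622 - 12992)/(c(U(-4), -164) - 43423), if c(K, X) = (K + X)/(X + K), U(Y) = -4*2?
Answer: -105/7237 ≈ -0.014509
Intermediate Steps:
U(Y) = -8
c(K, X) = 1 (c(K, X) = (K + X)/(K + X) = 1)
(13622 - 12992)/(c(U(-4), -164) - 43423) = (13622 - 12992)/(1 - 43423) = 630/(-43422) = 630*(-1/43422) = -105/7237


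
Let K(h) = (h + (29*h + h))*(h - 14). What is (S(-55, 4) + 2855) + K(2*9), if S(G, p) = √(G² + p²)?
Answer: 5087 + √3041 ≈ 5142.1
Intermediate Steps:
K(h) = 31*h*(-14 + h) (K(h) = (h + 30*h)*(-14 + h) = (31*h)*(-14 + h) = 31*h*(-14 + h))
(S(-55, 4) + 2855) + K(2*9) = (√((-55)² + 4²) + 2855) + 31*(2*9)*(-14 + 2*9) = (√(3025 + 16) + 2855) + 31*18*(-14 + 18) = (√3041 + 2855) + 31*18*4 = (2855 + √3041) + 2232 = 5087 + √3041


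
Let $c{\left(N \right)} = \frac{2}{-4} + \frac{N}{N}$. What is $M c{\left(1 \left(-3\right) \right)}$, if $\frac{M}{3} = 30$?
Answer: $45$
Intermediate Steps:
$M = 90$ ($M = 3 \cdot 30 = 90$)
$c{\left(N \right)} = \frac{1}{2}$ ($c{\left(N \right)} = 2 \left(- \frac{1}{4}\right) + 1 = - \frac{1}{2} + 1 = \frac{1}{2}$)
$M c{\left(1 \left(-3\right) \right)} = 90 \cdot \frac{1}{2} = 45$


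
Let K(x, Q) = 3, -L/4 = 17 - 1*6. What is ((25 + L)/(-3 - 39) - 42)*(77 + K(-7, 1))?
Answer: -69800/21 ≈ -3323.8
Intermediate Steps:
L = -44 (L = -4*(17 - 1*6) = -4*(17 - 6) = -4*11 = -44)
((25 + L)/(-3 - 39) - 42)*(77 + K(-7, 1)) = ((25 - 44)/(-3 - 39) - 42)*(77 + 3) = (-19/(-42) - 42)*80 = (-19*(-1/42) - 42)*80 = (19/42 - 42)*80 = -1745/42*80 = -69800/21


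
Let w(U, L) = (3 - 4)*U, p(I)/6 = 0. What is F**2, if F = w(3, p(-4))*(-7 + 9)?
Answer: 36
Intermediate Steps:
p(I) = 0 (p(I) = 6*0 = 0)
w(U, L) = -U
F = -6 (F = (-1*3)*(-7 + 9) = -3*2 = -6)
F**2 = (-6)**2 = 36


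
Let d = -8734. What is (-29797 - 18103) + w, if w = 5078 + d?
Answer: -51556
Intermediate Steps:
w = -3656 (w = 5078 - 8734 = -3656)
(-29797 - 18103) + w = (-29797 - 18103) - 3656 = -47900 - 3656 = -51556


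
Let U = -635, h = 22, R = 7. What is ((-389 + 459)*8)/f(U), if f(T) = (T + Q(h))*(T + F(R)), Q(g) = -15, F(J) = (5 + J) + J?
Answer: 1/715 ≈ 0.0013986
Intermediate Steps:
F(J) = 5 + 2*J
f(T) = (-15 + T)*(19 + T) (f(T) = (T - 15)*(T + (5 + 2*7)) = (-15 + T)*(T + (5 + 14)) = (-15 + T)*(T + 19) = (-15 + T)*(19 + T))
((-389 + 459)*8)/f(U) = ((-389 + 459)*8)/(-285 + (-635)² + 4*(-635)) = (70*8)/(-285 + 403225 - 2540) = 560/400400 = 560*(1/400400) = 1/715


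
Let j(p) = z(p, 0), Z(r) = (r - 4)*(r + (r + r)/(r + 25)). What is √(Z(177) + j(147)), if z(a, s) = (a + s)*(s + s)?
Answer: 3*√35050838/101 ≈ 175.85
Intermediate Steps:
z(a, s) = 2*s*(a + s) (z(a, s) = (a + s)*(2*s) = 2*s*(a + s))
Z(r) = (-4 + r)*(r + 2*r/(25 + r)) (Z(r) = (-4 + r)*(r + (2*r)/(25 + r)) = (-4 + r)*(r + 2*r/(25 + r)))
j(p) = 0 (j(p) = 2*0*(p + 0) = 2*0*p = 0)
√(Z(177) + j(147)) = √(177*(-108 + 177² + 23*177)/(25 + 177) + 0) = √(177*(-108 + 31329 + 4071)/202 + 0) = √(177*(1/202)*35292 + 0) = √(3123342/101 + 0) = √(3123342/101) = 3*√35050838/101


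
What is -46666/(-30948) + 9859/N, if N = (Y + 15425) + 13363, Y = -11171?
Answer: 563615627/272605458 ≈ 2.0675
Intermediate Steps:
N = 17617 (N = (-11171 + 15425) + 13363 = 4254 + 13363 = 17617)
-46666/(-30948) + 9859/N = -46666/(-30948) + 9859/17617 = -46666*(-1/30948) + 9859*(1/17617) = 23333/15474 + 9859/17617 = 563615627/272605458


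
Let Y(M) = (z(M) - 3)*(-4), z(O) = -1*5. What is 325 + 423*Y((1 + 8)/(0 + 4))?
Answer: 13861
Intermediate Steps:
z(O) = -5
Y(M) = 32 (Y(M) = (-5 - 3)*(-4) = -8*(-4) = 32)
325 + 423*Y((1 + 8)/(0 + 4)) = 325 + 423*32 = 325 + 13536 = 13861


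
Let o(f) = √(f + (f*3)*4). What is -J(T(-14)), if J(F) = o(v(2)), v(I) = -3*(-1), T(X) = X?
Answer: -√39 ≈ -6.2450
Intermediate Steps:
v(I) = 3
o(f) = √13*√f (o(f) = √(f + (3*f)*4) = √(f + 12*f) = √(13*f) = √13*√f)
J(F) = √39 (J(F) = √13*√3 = √39)
-J(T(-14)) = -√39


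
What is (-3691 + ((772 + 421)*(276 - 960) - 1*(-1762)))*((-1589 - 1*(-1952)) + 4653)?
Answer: -4102792056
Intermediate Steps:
(-3691 + ((772 + 421)*(276 - 960) - 1*(-1762)))*((-1589 - 1*(-1952)) + 4653) = (-3691 + (1193*(-684) + 1762))*((-1589 + 1952) + 4653) = (-3691 + (-816012 + 1762))*(363 + 4653) = (-3691 - 814250)*5016 = -817941*5016 = -4102792056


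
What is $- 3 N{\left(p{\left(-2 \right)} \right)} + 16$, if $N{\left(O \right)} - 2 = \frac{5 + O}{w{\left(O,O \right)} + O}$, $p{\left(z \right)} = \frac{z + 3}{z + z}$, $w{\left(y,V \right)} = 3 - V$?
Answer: $\frac{21}{4} \approx 5.25$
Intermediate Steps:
$p{\left(z \right)} = \frac{3 + z}{2 z}$
$N{\left(O \right)} = \frac{11}{3} + \frac{O}{3}$ ($N{\left(O \right)} = 2 + \frac{5 + O}{\left(3 - O\right) + O} = 2 + \frac{5 + O}{3} = 2 + \left(5 + O\right) \frac{1}{3} = 2 + \left(\frac{5}{3} + \frac{O}{3}\right) = \frac{11}{3} + \frac{O}{3}$)
$- 3 N{\left(p{\left(-2 \right)} \right)} + 16 = - 3 \left(\frac{11}{3} + \frac{\frac{1}{2} \frac{1}{-2} \left(3 - 2\right)}{3}\right) + 16 = - 3 \left(\frac{11}{3} + \frac{\frac{1}{2} \left(- \frac{1}{2}\right) 1}{3}\right) + 16 = - 3 \left(\frac{11}{3} + \frac{1}{3} \left(- \frac{1}{4}\right)\right) + 16 = - 3 \left(\frac{11}{3} - \frac{1}{12}\right) + 16 = \left(-3\right) \frac{43}{12} + 16 = - \frac{43}{4} + 16 = \frac{21}{4}$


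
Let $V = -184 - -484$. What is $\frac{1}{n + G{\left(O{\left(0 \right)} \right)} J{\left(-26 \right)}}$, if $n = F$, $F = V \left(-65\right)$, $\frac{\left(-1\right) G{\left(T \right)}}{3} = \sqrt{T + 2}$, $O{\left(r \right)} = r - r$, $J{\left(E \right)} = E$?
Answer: $- \frac{125}{2437422} - \frac{\sqrt{2}}{4874844} \approx -5.1574 \cdot 10^{-5}$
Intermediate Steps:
$V = 300$ ($V = -184 + 484 = 300$)
$O{\left(r \right)} = 0$
$G{\left(T \right)} = - 3 \sqrt{2 + T}$ ($G{\left(T \right)} = - 3 \sqrt{T + 2} = - 3 \sqrt{2 + T}$)
$F = -19500$ ($F = 300 \left(-65\right) = -19500$)
$n = -19500$
$\frac{1}{n + G{\left(O{\left(0 \right)} \right)} J{\left(-26 \right)}} = \frac{1}{-19500 + - 3 \sqrt{2 + 0} \left(-26\right)} = \frac{1}{-19500 + - 3 \sqrt{2} \left(-26\right)} = \frac{1}{-19500 + 78 \sqrt{2}}$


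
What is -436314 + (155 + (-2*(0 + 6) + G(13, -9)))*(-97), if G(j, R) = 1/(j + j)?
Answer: -11704907/26 ≈ -4.5019e+5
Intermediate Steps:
G(j, R) = 1/(2*j)
-436314 + (155 + (-2*(0 + 6) + G(13, -9)))*(-97) = -436314 + (155 + (-2*(0 + 6) + (1/2)/13))*(-97) = -436314 + (155 + (-2*6 + (1/2)*(1/13)))*(-97) = -436314 + (155 + (-12 + 1/26))*(-97) = -436314 + (155 - 311/26)*(-97) = -436314 + (3719/26)*(-97) = -436314 - 360743/26 = -11704907/26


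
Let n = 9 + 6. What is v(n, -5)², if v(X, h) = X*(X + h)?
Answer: 22500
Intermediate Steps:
n = 15
v(n, -5)² = (15*(15 - 5))² = (15*10)² = 150² = 22500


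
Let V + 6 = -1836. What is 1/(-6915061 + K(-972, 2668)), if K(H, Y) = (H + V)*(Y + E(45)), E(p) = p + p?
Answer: -1/14676073 ≈ -6.8138e-8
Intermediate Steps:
V = -1842 (V = -6 - 1836 = -1842)
E(p) = 2*p
K(H, Y) = (-1842 + H)*(90 + Y) (K(H, Y) = (H - 1842)*(Y + 2*45) = (-1842 + H)*(Y + 90) = (-1842 + H)*(90 + Y))
1/(-6915061 + K(-972, 2668)) = 1/(-6915061 + (-165780 - 1842*2668 + 90*(-972) - 972*2668)) = 1/(-6915061 + (-165780 - 4914456 - 87480 - 2593296)) = 1/(-6915061 - 7761012) = 1/(-14676073) = -1/14676073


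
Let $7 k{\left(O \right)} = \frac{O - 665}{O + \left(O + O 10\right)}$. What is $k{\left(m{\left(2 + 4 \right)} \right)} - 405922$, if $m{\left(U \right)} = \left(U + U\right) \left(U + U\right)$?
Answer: $- \frac{4910033033}{12096} \approx -4.0592 \cdot 10^{5}$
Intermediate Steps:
$m{\left(U \right)} = 4 U^{2}$ ($m{\left(U \right)} = 2 U 2 U = 4 U^{2}$)
$k{\left(O \right)} = \frac{-665 + O}{84 O}$ ($k{\left(O \right)} = \frac{\left(O - 665\right) \frac{1}{O + \left(O + O 10\right)}}{7} = \frac{\left(-665 + O\right) \frac{1}{O + \left(O + 10 O\right)}}{7} = \frac{\left(-665 + O\right) \frac{1}{O + 11 O}}{7} = \frac{\left(-665 + O\right) \frac{1}{12 O}}{7} = \frac{\frac{1}{12} \frac{1}{O} \left(-665 + O\right)}{7} = \frac{-665 + O}{84 O}$)
$k{\left(m{\left(2 + 4 \right)} \right)} - 405922 = \frac{-665 + 4 \left(2 + 4\right)^{2}}{84 \cdot 4 \left(2 + 4\right)^{2}} - 405922 = \frac{-665 + 4 \cdot 6^{2}}{84 \cdot 4 \cdot 6^{2}} - 405922 = \frac{-665 + 4 \cdot 36}{84 \cdot 4 \cdot 36} - 405922 = \frac{-665 + 144}{84 \cdot 144} - 405922 = \frac{1}{84} \cdot \frac{1}{144} \left(-521\right) - 405922 = - \frac{521}{12096} - 405922 = - \frac{4910033033}{12096}$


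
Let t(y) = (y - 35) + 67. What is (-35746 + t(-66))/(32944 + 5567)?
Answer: -35780/38511 ≈ -0.92908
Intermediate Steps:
t(y) = 32 + y (t(y) = (-35 + y) + 67 = 32 + y)
(-35746 + t(-66))/(32944 + 5567) = (-35746 + (32 - 66))/(32944 + 5567) = (-35746 - 34)/38511 = -35780*1/38511 = -35780/38511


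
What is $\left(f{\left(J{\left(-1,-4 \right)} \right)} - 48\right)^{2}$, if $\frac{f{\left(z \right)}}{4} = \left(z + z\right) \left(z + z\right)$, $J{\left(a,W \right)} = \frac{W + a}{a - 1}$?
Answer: $2704$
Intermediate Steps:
$J{\left(a,W \right)} = \frac{W + a}{-1 + a}$
$f{\left(z \right)} = 16 z^{2}$ ($f{\left(z \right)} = 4 \left(z + z\right) \left(z + z\right) = 4 \cdot 2 z 2 z = 4 \cdot 4 z^{2} = 16 z^{2}$)
$\left(f{\left(J{\left(-1,-4 \right)} \right)} - 48\right)^{2} = \left(16 \left(\frac{-4 - 1}{-1 - 1}\right)^{2} - 48\right)^{2} = \left(16 \left(\frac{1}{-2} \left(-5\right)\right)^{2} - 48\right)^{2} = \left(16 \left(\left(- \frac{1}{2}\right) \left(-5\right)\right)^{2} - 48\right)^{2} = \left(16 \left(\frac{5}{2}\right)^{2} - 48\right)^{2} = \left(16 \cdot \frac{25}{4} - 48\right)^{2} = \left(100 - 48\right)^{2} = 52^{2} = 2704$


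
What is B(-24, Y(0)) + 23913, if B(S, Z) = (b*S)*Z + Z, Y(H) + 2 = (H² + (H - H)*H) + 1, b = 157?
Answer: 27680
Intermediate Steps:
Y(H) = -1 + H² (Y(H) = -2 + ((H² + (H - H)*H) + 1) = -2 + ((H² + 0*H) + 1) = -2 + ((H² + 0) + 1) = -2 + (H² + 1) = -2 + (1 + H²) = -1 + H²)
B(S, Z) = Z + 157*S*Z (B(S, Z) = (157*S)*Z + Z = 157*S*Z + Z = Z + 157*S*Z)
B(-24, Y(0)) + 23913 = (-1 + 0²)*(1 + 157*(-24)) + 23913 = (-1 + 0)*(1 - 3768) + 23913 = -1*(-3767) + 23913 = 3767 + 23913 = 27680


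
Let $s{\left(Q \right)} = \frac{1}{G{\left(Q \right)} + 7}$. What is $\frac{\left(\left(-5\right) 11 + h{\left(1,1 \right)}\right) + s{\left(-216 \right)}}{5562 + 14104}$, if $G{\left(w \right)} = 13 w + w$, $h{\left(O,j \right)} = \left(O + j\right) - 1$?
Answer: $- \frac{162919}{59332322} \approx -0.0027459$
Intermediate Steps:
$h{\left(O,j \right)} = -1 + O + j$
$G{\left(w \right)} = 14 w$
$s{\left(Q \right)} = \frac{1}{7 + 14 Q}$ ($s{\left(Q \right)} = \frac{1}{14 Q + 7} = \frac{1}{7 + 14 Q}$)
$\frac{\left(\left(-5\right) 11 + h{\left(1,1 \right)}\right) + s{\left(-216 \right)}}{5562 + 14104} = \frac{\left(\left(-5\right) 11 + \left(-1 + 1 + 1\right)\right) + \frac{1}{7 \left(1 + 2 \left(-216\right)\right)}}{5562 + 14104} = \frac{\left(-55 + 1\right) + \frac{1}{7 \left(1 - 432\right)}}{19666} = \left(-54 + \frac{1}{7 \left(-431\right)}\right) \frac{1}{19666} = \left(-54 + \frac{1}{7} \left(- \frac{1}{431}\right)\right) \frac{1}{19666} = \left(-54 - \frac{1}{3017}\right) \frac{1}{19666} = \left(- \frac{162919}{3017}\right) \frac{1}{19666} = - \frac{162919}{59332322}$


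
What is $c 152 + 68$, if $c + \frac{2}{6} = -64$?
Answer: $- \frac{29132}{3} \approx -9710.7$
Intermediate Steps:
$c = - \frac{193}{3}$ ($c = - \frac{1}{3} - 64 = - \frac{193}{3} \approx -64.333$)
$c 152 + 68 = \left(- \frac{193}{3}\right) 152 + 68 = - \frac{29336}{3} + 68 = - \frac{29132}{3}$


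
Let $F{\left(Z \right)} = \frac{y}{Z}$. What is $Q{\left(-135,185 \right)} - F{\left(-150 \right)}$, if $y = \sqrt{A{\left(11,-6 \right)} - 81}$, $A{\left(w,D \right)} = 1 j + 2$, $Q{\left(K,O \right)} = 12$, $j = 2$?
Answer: $12 + \frac{i \sqrt{77}}{150} \approx 12.0 + 0.0585 i$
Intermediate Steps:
$A{\left(w,D \right)} = 4$ ($A{\left(w,D \right)} = 1 \cdot 2 + 2 = 2 + 2 = 4$)
$y = i \sqrt{77}$ ($y = \sqrt{4 - 81} = \sqrt{-77} = i \sqrt{77} \approx 8.775 i$)
$F{\left(Z \right)} = \frac{i \sqrt{77}}{Z}$
$Q{\left(-135,185 \right)} - F{\left(-150 \right)} = 12 - \frac{i \sqrt{77}}{-150} = 12 - i \sqrt{77} \left(- \frac{1}{150}\right) = 12 - - \frac{i \sqrt{77}}{150} = 12 + \frac{i \sqrt{77}}{150}$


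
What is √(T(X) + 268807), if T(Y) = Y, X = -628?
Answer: √268179 ≈ 517.86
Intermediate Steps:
√(T(X) + 268807) = √(-628 + 268807) = √268179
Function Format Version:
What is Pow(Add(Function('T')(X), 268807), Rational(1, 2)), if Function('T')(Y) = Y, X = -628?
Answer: Pow(268179, Rational(1, 2)) ≈ 517.86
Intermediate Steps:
Pow(Add(Function('T')(X), 268807), Rational(1, 2)) = Pow(Add(-628, 268807), Rational(1, 2)) = Pow(268179, Rational(1, 2))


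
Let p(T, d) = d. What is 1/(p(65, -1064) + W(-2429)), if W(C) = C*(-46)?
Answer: 1/110670 ≈ 9.0359e-6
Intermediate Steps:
W(C) = -46*C
1/(p(65, -1064) + W(-2429)) = 1/(-1064 - 46*(-2429)) = 1/(-1064 + 111734) = 1/110670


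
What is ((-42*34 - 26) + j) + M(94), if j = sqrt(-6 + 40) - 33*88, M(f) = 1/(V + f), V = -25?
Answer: -300701/69 + sqrt(34) ≈ -4352.2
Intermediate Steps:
M(f) = 1/(-25 + f)
j = -2904 + sqrt(34) (j = sqrt(34) - 2904 = -2904 + sqrt(34) ≈ -2898.2)
((-42*34 - 26) + j) + M(94) = ((-42*34 - 26) + (-2904 + sqrt(34))) + 1/(-25 + 94) = ((-1428 - 26) + (-2904 + sqrt(34))) + 1/69 = (-1454 + (-2904 + sqrt(34))) + 1/69 = (-4358 + sqrt(34)) + 1/69 = -300701/69 + sqrt(34)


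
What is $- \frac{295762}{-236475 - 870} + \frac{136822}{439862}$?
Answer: $\frac{81284241217}{52199523195} \approx 1.5572$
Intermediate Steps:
$- \frac{295762}{-236475 - 870} + \frac{136822}{439862} = - \frac{295762}{-237345} + 136822 \cdot \frac{1}{439862} = \left(-295762\right) \left(- \frac{1}{237345}\right) + \frac{68411}{219931} = \frac{295762}{237345} + \frac{68411}{219931} = \frac{81284241217}{52199523195}$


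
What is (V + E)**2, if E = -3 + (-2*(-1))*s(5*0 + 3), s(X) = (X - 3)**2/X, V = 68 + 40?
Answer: 11025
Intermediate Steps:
V = 108
s(X) = (-3 + X)**2/X
E = -3 (E = -3 + (-2*(-1))*((-3 + (5*0 + 3))**2/(5*0 + 3)) = -3 + 2*((-3 + (0 + 3))**2/(0 + 3)) = -3 + 2*((-3 + 3)**2/3) = -3 + 2*((1/3)*0**2) = -3 + 2*((1/3)*0) = -3 + 2*0 = -3 + 0 = -3)
(V + E)**2 = (108 - 3)**2 = 105**2 = 11025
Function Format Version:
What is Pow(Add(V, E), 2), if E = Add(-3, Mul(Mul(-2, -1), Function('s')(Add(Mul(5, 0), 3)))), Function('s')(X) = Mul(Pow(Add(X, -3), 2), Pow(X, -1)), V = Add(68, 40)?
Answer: 11025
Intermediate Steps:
V = 108
Function('s')(X) = Mul(Pow(X, -1), Pow(Add(-3, X), 2)) (Function('s')(X) = Mul(Pow(Add(-3, X), 2), Pow(X, -1)) = Mul(Pow(X, -1), Pow(Add(-3, X), 2)))
E = -3 (E = Add(-3, Mul(Mul(-2, -1), Mul(Pow(Add(Mul(5, 0), 3), -1), Pow(Add(-3, Add(Mul(5, 0), 3)), 2)))) = Add(-3, Mul(2, Mul(Pow(Add(0, 3), -1), Pow(Add(-3, Add(0, 3)), 2)))) = Add(-3, Mul(2, Mul(Pow(3, -1), Pow(Add(-3, 3), 2)))) = Add(-3, Mul(2, Mul(Rational(1, 3), Pow(0, 2)))) = Add(-3, Mul(2, Mul(Rational(1, 3), 0))) = Add(-3, Mul(2, 0)) = Add(-3, 0) = -3)
Pow(Add(V, E), 2) = Pow(Add(108, -3), 2) = Pow(105, 2) = 11025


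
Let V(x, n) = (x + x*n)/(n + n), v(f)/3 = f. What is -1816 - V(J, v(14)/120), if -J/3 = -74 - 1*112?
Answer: -20245/7 ≈ -2892.1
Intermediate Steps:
v(f) = 3*f
J = 558 (J = -3*(-74 - 1*112) = -3*(-74 - 112) = -3*(-186) = 558)
V(x, n) = (x + n*x)/(2*n) (V(x, n) = (x + n*x)/((2*n)) = (x + n*x)*(1/(2*n)) = (x + n*x)/(2*n))
-1816 - V(J, v(14)/120) = -1816 - 558*(1 + (3*14)/120)/(2*((3*14)/120)) = -1816 - 558*(1 + 42*(1/120))/(2*(42*(1/120))) = -1816 - 558*(1 + 7/20)/(2*7/20) = -1816 - 558*20*27/(2*7*20) = -1816 - 1*7533/7 = -1816 - 7533/7 = -20245/7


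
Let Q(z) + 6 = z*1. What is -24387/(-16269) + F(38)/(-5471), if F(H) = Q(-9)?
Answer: 4050464/2697203 ≈ 1.5017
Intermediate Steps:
Q(z) = -6 + z (Q(z) = -6 + z*1 = -6 + z)
F(H) = -15 (F(H) = -6 - 9 = -15)
-24387/(-16269) + F(38)/(-5471) = -24387/(-16269) - 15/(-5471) = -24387*(-1/16269) - 15*(-1/5471) = 739/493 + 15/5471 = 4050464/2697203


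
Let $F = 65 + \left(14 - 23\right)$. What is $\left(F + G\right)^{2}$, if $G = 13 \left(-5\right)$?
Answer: $81$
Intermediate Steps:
$F = 56$ ($F = 65 - 9 = 56$)
$G = -65$
$\left(F + G\right)^{2} = \left(56 - 65\right)^{2} = \left(-9\right)^{2} = 81$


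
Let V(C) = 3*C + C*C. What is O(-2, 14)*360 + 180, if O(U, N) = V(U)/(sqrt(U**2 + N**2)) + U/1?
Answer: -540 - 36*sqrt(2) ≈ -590.91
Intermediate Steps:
V(C) = C**2 + 3*C (V(C) = 3*C + C**2 = C**2 + 3*C)
O(U, N) = U + U*(3 + U)/sqrt(N**2 + U**2) (O(U, N) = (U*(3 + U))/(sqrt(U**2 + N**2)) + U/1 = (U*(3 + U))/(sqrt(N**2 + U**2)) + U*1 = (U*(3 + U))/sqrt(N**2 + U**2) + U = U*(3 + U)/sqrt(N**2 + U**2) + U = U + U*(3 + U)/sqrt(N**2 + U**2))
O(-2, 14)*360 + 180 = -2*(3 - 2 + sqrt(14**2 + (-2)**2))/sqrt(14**2 + (-2)**2)*360 + 180 = -2*(3 - 2 + sqrt(196 + 4))/sqrt(196 + 4)*360 + 180 = -2*(3 - 2 + sqrt(200))/sqrt(200)*360 + 180 = -2*sqrt(2)/20*(3 - 2 + 10*sqrt(2))*360 + 180 = -2*sqrt(2)/20*(1 + 10*sqrt(2))*360 + 180 = -sqrt(2)*(1 + 10*sqrt(2))/10*360 + 180 = -36*sqrt(2)*(1 + 10*sqrt(2)) + 180 = 180 - 36*sqrt(2)*(1 + 10*sqrt(2))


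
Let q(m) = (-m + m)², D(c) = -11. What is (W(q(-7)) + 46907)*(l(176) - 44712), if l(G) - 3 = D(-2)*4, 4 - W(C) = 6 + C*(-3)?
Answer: -2099139465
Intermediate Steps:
q(m) = 0 (q(m) = 0² = 0)
W(C) = -2 + 3*C (W(C) = 4 - (6 + C*(-3)) = 4 - (6 - 3*C) = 4 + (-6 + 3*C) = -2 + 3*C)
l(G) = -41 (l(G) = 3 - 11*4 = 3 - 44 = -41)
(W(q(-7)) + 46907)*(l(176) - 44712) = ((-2 + 3*0) + 46907)*(-41 - 44712) = ((-2 + 0) + 46907)*(-44753) = (-2 + 46907)*(-44753) = 46905*(-44753) = -2099139465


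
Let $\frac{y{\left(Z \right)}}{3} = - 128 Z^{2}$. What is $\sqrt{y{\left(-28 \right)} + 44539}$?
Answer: $i \sqrt{256517} \approx 506.48 i$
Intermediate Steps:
$y{\left(Z \right)} = - 384 Z^{2}$ ($y{\left(Z \right)} = 3 \left(- 128 Z^{2}\right) = - 384 Z^{2}$)
$\sqrt{y{\left(-28 \right)} + 44539} = \sqrt{- 384 \left(-28\right)^{2} + 44539} = \sqrt{\left(-384\right) 784 + 44539} = \sqrt{-301056 + 44539} = \sqrt{-256517} = i \sqrt{256517}$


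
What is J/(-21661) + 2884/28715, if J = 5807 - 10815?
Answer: 206275044/621995615 ≈ 0.33163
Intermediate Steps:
J = -5008
J/(-21661) + 2884/28715 = -5008/(-21661) + 2884/28715 = -5008*(-1/21661) + 2884*(1/28715) = 5008/21661 + 2884/28715 = 206275044/621995615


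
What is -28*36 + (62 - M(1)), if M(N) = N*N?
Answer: -947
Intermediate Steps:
M(N) = N²
-28*36 + (62 - M(1)) = -28*36 + (62 - 1*1²) = -1008 + (62 - 1*1) = -1008 + (62 - 1) = -1008 + 61 = -947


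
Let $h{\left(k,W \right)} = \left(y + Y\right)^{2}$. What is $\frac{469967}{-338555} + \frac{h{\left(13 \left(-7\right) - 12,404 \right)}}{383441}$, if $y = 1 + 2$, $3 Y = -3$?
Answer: $- \frac{180203262227}{129815867755} \approx -1.3881$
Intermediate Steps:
$Y = -1$ ($Y = \frac{1}{3} \left(-3\right) = -1$)
$y = 3$
$h{\left(k,W \right)} = 4$ ($h{\left(k,W \right)} = \left(3 - 1\right)^{2} = 2^{2} = 4$)
$\frac{469967}{-338555} + \frac{h{\left(13 \left(-7\right) - 12,404 \right)}}{383441} = \frac{469967}{-338555} + \frac{4}{383441} = 469967 \left(- \frac{1}{338555}\right) + 4 \cdot \frac{1}{383441} = - \frac{469967}{338555} + \frac{4}{383441} = - \frac{180203262227}{129815867755}$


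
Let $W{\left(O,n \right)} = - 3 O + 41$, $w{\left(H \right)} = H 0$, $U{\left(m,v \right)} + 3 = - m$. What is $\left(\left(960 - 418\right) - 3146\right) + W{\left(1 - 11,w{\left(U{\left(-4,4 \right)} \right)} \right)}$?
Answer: $-2533$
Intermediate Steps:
$U{\left(m,v \right)} = -3 - m$
$w{\left(H \right)} = 0$
$W{\left(O,n \right)} = 41 - 3 O$
$\left(\left(960 - 418\right) - 3146\right) + W{\left(1 - 11,w{\left(U{\left(-4,4 \right)} \right)} \right)} = \left(\left(960 - 418\right) - 3146\right) + \left(41 - 3 \left(1 - 11\right)\right) = \left(542 - 3146\right) + \left(41 - 3 \left(1 - 11\right)\right) = -2604 + \left(41 - -30\right) = -2604 + \left(41 + 30\right) = -2604 + 71 = -2533$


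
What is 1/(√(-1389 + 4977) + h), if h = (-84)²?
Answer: 588/4148629 - √897/24891774 ≈ 0.00014053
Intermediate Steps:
h = 7056
1/(√(-1389 + 4977) + h) = 1/(√(-1389 + 4977) + 7056) = 1/(√3588 + 7056) = 1/(2*√897 + 7056) = 1/(7056 + 2*√897)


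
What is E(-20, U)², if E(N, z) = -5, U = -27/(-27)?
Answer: 25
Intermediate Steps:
U = 1 (U = -27*(-1/27) = 1)
E(-20, U)² = (-5)² = 25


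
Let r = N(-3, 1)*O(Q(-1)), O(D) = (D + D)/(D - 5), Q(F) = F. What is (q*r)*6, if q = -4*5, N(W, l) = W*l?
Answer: 120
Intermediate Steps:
O(D) = 2*D/(-5 + D) (O(D) = (2*D)/(-5 + D) = 2*D/(-5 + D))
q = -20
r = -1 (r = (-3*1)*(2*(-1)/(-5 - 1)) = -6*(-1)/(-6) = -6*(-1)*(-1)/6 = -3*⅓ = -1)
(q*r)*6 = -20*(-1)*6 = 20*6 = 120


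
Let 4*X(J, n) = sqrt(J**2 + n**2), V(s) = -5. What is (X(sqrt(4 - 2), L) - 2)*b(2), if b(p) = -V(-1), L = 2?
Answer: -10 + 5*sqrt(6)/4 ≈ -6.9381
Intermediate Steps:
b(p) = 5 (b(p) = -1*(-5) = 5)
X(J, n) = sqrt(J**2 + n**2)/4
(X(sqrt(4 - 2), L) - 2)*b(2) = (sqrt((sqrt(4 - 2))**2 + 2**2)/4 - 2)*5 = (sqrt((sqrt(2))**2 + 4)/4 - 2)*5 = (sqrt(2 + 4)/4 - 2)*5 = (sqrt(6)/4 - 2)*5 = (-2 + sqrt(6)/4)*5 = -10 + 5*sqrt(6)/4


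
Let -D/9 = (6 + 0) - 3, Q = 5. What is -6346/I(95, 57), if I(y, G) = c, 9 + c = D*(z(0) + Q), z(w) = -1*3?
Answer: 6346/63 ≈ 100.73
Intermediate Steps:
z(w) = -3
D = -27 (D = -9*((6 + 0) - 3) = -9*(6 - 3) = -9*3 = -27)
c = -63 (c = -9 - 27*(-3 + 5) = -9 - 27*2 = -9 - 54 = -63)
I(y, G) = -63
-6346/I(95, 57) = -6346/(-63) = -6346*(-1/63) = 6346/63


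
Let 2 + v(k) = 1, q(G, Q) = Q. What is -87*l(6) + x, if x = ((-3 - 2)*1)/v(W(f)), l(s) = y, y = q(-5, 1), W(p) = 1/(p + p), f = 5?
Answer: -82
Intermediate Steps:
W(p) = 1/(2*p)
y = 1
v(k) = -1 (v(k) = -2 + 1 = -1)
l(s) = 1
x = 5 (x = ((-3 - 2)*1)/(-1) = -5*1*(-1) = -5*(-1) = 5)
-87*l(6) + x = -87*1 + 5 = -87 + 5 = -82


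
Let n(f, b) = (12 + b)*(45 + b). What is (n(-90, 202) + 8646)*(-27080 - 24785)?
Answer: -3189904960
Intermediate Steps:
(n(-90, 202) + 8646)*(-27080 - 24785) = ((540 + 202² + 57*202) + 8646)*(-27080 - 24785) = ((540 + 40804 + 11514) + 8646)*(-51865) = (52858 + 8646)*(-51865) = 61504*(-51865) = -3189904960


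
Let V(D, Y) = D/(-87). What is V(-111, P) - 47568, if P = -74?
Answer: -1379435/29 ≈ -47567.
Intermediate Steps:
V(D, Y) = -D/87 (V(D, Y) = D*(-1/87) = -D/87)
V(-111, P) - 47568 = -1/87*(-111) - 47568 = 37/29 - 47568 = -1379435/29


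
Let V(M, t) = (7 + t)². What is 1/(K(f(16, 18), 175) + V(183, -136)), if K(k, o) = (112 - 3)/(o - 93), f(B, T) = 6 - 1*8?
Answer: 82/1364671 ≈ 6.0088e-5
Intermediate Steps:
f(B, T) = -2 (f(B, T) = 6 - 8 = -2)
K(k, o) = 109/(-93 + o)
1/(K(f(16, 18), 175) + V(183, -136)) = 1/(109/(-93 + 175) + (7 - 136)²) = 1/(109/82 + (-129)²) = 1/(109*(1/82) + 16641) = 1/(109/82 + 16641) = 1/(1364671/82) = 82/1364671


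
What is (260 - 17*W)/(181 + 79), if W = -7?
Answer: 379/260 ≈ 1.4577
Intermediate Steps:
(260 - 17*W)/(181 + 79) = (260 - 17*(-7))/(181 + 79) = (260 + 119)/260 = 379*(1/260) = 379/260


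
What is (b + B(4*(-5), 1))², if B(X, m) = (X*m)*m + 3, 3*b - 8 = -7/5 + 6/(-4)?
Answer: 23409/100 ≈ 234.09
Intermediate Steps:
b = 17/10 (b = 8/3 + (-7/5 + 6/(-4))/3 = 8/3 + (-7*⅕ + 6*(-¼))/3 = 8/3 + (-7/5 - 3/2)/3 = 8/3 + (⅓)*(-29/10) = 8/3 - 29/30 = 17/10 ≈ 1.7000)
B(X, m) = 3 + X*m² (B(X, m) = X*m² + 3 = 3 + X*m²)
(b + B(4*(-5), 1))² = (17/10 + (3 + (4*(-5))*1²))² = (17/10 + (3 - 20*1))² = (17/10 + (3 - 20))² = (17/10 - 17)² = (-153/10)² = 23409/100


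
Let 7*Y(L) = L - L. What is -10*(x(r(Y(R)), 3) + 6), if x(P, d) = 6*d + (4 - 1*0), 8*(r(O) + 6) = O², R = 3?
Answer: -280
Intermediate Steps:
Y(L) = 0 (Y(L) = (L - L)/7 = (⅐)*0 = 0)
r(O) = -6 + O²/8
x(P, d) = 4 + 6*d (x(P, d) = 6*d + (4 + 0) = 6*d + 4 = 4 + 6*d)
-10*(x(r(Y(R)), 3) + 6) = -10*((4 + 6*3) + 6) = -10*((4 + 18) + 6) = -10*(22 + 6) = -10*28 = -280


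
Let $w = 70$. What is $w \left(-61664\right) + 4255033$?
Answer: $-61447$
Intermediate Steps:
$w \left(-61664\right) + 4255033 = 70 \left(-61664\right) + 4255033 = -4316480 + 4255033 = -61447$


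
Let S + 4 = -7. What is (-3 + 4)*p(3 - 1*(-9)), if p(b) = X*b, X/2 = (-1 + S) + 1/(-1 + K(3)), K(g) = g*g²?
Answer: -3732/13 ≈ -287.08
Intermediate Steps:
S = -11 (S = -4 - 7 = -11)
K(g) = g³
X = -311/13 (X = 2*((-1 - 11) + 1/(-1 + 3³)) = 2*(-12 + 1/(-1 + 27)) = 2*(-12 + 1/26) = 2*(-311/26) = -311/13 ≈ -23.923)
p(b) = -311*b/13
(-3 + 4)*p(3 - 1*(-9)) = (-3 + 4)*(-311*(3 - 1*(-9))/13) = 1*(-311*(3 + 9)/13) = 1*(-311/13*12) = 1*(-3732/13) = -3732/13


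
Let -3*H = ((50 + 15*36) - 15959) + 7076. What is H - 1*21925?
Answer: -57482/3 ≈ -19161.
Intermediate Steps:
H = 8293/3 (H = -(((50 + 15*36) - 15959) + 7076)/3 = -(((50 + 540) - 15959) + 7076)/3 = -((590 - 15959) + 7076)/3 = -(-15369 + 7076)/3 = -⅓*(-8293) = 8293/3 ≈ 2764.3)
H - 1*21925 = 8293/3 - 1*21925 = 8293/3 - 21925 = -57482/3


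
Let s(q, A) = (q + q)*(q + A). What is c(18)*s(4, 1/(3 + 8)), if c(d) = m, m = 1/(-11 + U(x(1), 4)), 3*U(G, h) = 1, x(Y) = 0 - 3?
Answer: -135/44 ≈ -3.0682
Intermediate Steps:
x(Y) = -3
s(q, A) = 2*q*(A + q) (s(q, A) = (2*q)*(A + q) = 2*q*(A + q))
U(G, h) = 1/3 (U(G, h) = (1/3)*1 = 1/3)
m = -3/32 (m = 1/(-11 + 1/3) = 1/(-32/3) = -3/32 ≈ -0.093750)
c(d) = -3/32
c(18)*s(4, 1/(3 + 8)) = -3*4*(1/(3 + 8) + 4)/16 = -3*4*(1/11 + 4)/16 = -3*4*45/(16*11) = -3/32*360/11 = -135/44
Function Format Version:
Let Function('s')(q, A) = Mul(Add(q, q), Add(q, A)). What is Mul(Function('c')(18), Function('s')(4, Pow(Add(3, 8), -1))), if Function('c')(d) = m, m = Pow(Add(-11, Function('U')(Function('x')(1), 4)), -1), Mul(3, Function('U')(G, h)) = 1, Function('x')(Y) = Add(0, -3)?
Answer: Rational(-135, 44) ≈ -3.0682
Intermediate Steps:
Function('x')(Y) = -3
Function('s')(q, A) = Mul(2, q, Add(A, q)) (Function('s')(q, A) = Mul(Mul(2, q), Add(A, q)) = Mul(2, q, Add(A, q)))
Function('U')(G, h) = Rational(1, 3) (Function('U')(G, h) = Mul(Rational(1, 3), 1) = Rational(1, 3))
m = Rational(-3, 32) (m = Pow(Add(-11, Rational(1, 3)), -1) = Pow(Rational(-32, 3), -1) = Rational(-3, 32) ≈ -0.093750)
Function('c')(d) = Rational(-3, 32)
Mul(Function('c')(18), Function('s')(4, Pow(Add(3, 8), -1))) = Mul(Rational(-3, 32), Mul(2, 4, Add(Pow(Add(3, 8), -1), 4))) = Mul(Rational(-3, 32), Mul(2, 4, Add(Pow(11, -1), 4))) = Mul(Rational(-3, 32), Mul(2, 4, Add(Rational(1, 11), 4))) = Mul(Rational(-3, 32), Mul(2, 4, Rational(45, 11))) = Mul(Rational(-3, 32), Rational(360, 11)) = Rational(-135, 44)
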